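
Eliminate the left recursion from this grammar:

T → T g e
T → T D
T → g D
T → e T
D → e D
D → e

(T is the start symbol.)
T → g D T'
T → e T T'
T' → g e T'
T' → D T'
T' → ε
D → e D
D → e

T is directly left-recursive. The standard transformation for
  A → A α₁ | ... | A α_m | β₁ | ... | β_n
is
  A  → β₁ A' | ... | β_n A'
  A' → α₁ A' | ... | α_m A' | ε

T → g D becomes T → g D T'
T → e T becomes T → e T T'
T → T g e becomes T' → g e T'
T → T D becomes T' → D T'
Add T' → ε

Productions for other non-terminals are unchanged:
  D → e D
  D → e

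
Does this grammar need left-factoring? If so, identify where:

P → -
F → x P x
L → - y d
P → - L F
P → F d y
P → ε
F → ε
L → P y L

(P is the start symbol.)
Left-factoring is needed when two productions for the same non-terminal
share a common prefix on the right-hand side.

Productions for P:
  P → -
  P → - L F
  P → F d y
  P → ε
Productions for F:
  F → x P x
  F → ε
Productions for L:
  L → - y d
  L → P y L

Found common prefix '-' in productions for P

Answer: Yes, P has productions with common prefix '-'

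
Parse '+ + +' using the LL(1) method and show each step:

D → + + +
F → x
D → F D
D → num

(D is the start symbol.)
LL(1) parsing maintains a stack (initially the start symbol over $) and the input. At each step: if the stack top is a terminal, match it against the current input token; if it is a non-terminal N, replace it with the RHS of M[N, lookahead] (the unique production whose predict set contains the lookahead).

Stack is shown with the top on the left.

Stack    Input    Action
------------------------
D $      + + + $  output D → + + +
+ + + $  + + + $  match '+'
+ + $    + + $    match '+'
+ $      + $      match '+'
$        $        accept

The string is accepted.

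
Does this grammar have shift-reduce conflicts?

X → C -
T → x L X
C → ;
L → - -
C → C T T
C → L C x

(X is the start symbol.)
A shift-reduce conflict occurs when an LR(0) state has both:
  - a complete (reduce) item [A → α .] (dot at the end), and
  - a shift item [B → β . c γ] (dot before a terminal).

Augment with X' → X and build the canonical LR(0) collection (I0 = CLOSURE({[X' → . X]}), then GOTO on every symbol after a dot until no new states appear). It has 15 states:
  I0: { [C → . ;], [C → . C T T], [C → . L C x], [L → . - -], [X → . C -], [X' → . X] }  — shift
  I1: { [L → - . -] }  — shift
  I2: { [C → ; .] }  — reduce
  I3: { [C → C . T T], [T → . x L X], [X → C . -] }  — shift
  I4: { [C → . ;], [C → . C T T], [C → . L C x], [C → L . C x], [L → . - -] }  — shift
  I5: { [X' → X .] }  — accept
  I6: { [C → C . T T], [C → L C . x], [T → . x L X] }  — shift
  I7: { [C → C T . T], [T → . x L X] }  — shift
  I8: { [C → L C x .], [L → . - -], [T → x . L X] }  — shift, reduce
  I9: { [C → . ;], [C → . C T T], [C → . L C x], [L → . - -], [T → x L . X], [X → . C -] }  — shift
  I10: { [T → x L X .] }  — reduce
  I11: { [C → C T T .] }  — reduce
  I12: { [L → . - -], [T → x . L X] }  — shift
  I13: { [X → C - .] }  — reduce
  I14: { [L → - - .] }  — reduce

I8 contains reduce item [C → L C x .] and shift item [L → . - -] — shift-reduce conflict.

Answer: Yes — I8: [C → L C x .] vs [L → . - -]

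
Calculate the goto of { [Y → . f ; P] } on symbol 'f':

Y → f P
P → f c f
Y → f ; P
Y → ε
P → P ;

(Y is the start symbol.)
{ [Y → f . ; P] }

GOTO(I, 'f') = CLOSURE({ [A → αX.β] : [A → α.Xβ] ∈ I, X = 'f' })

Items with dot before 'f', with the dot advanced:
  [Y → . f ; P] → [Y → f . ; P]
Closure adds nothing (no advanced item has the dot before a non-terminal).

GOTO = { [Y → f . ; P] }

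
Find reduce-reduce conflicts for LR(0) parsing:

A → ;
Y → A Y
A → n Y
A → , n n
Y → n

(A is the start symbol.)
No reduce-reduce conflicts

A reduce-reduce conflict occurs when an LR(0) state has two complete items [A → α .] and [B → β .] — both call for a reduction, and with no lookahead the parser cannot choose between them.

Augment with A' → A and build the canonical LR(0) collection (I0 = CLOSURE({[A' → . A]}), then GOTO on every symbol after a dot until no new states appear). It has 11 states:
  I0: { [A → . , n n], [A → . ;], [A → . n Y], [A' → . A] }  — shift
  I1: { [A → , . n n] }  — shift
  I2: { [A → ; .] }  — reduce
  I3: { [A' → A .] }  — accept
  I4: { [A → . , n n], [A → . ;], [A → . n Y], [A → n . Y], [Y → . A Y], [Y → . n] }  — shift
  I5: { [A → . , n n], [A → . ;], [A → . n Y], [Y → . A Y], [Y → . n], [Y → A . Y] }  — shift
  I6: { [A → n Y .] }  — reduce
  I7: { [A → . , n n], [A → . ;], [A → . n Y], [A → n . Y], [Y → . A Y], [Y → . n], [Y → n .] }  — shift, reduce
  I8: { [Y → A Y .] }  — reduce
  I9: { [A → , n . n] }  — shift
  I10: { [A → , n n .] }  — reduce

No state contains more than one complete item.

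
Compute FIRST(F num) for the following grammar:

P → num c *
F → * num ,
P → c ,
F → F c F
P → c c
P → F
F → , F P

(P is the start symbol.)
{ '*', ',' }

FIRST sets of the non-terminals involved (from the grammar, by fixed-point iteration):
  FIRST(F) = { '*', ',' }

To compute FIRST(F num), process the symbols left to right:
Symbol F is a non-terminal. Add FIRST(F) \ {ε} = { '*', ',' }
F is not nullable (ε ∉ FIRST(F)), so stop here.
FIRST(F num) = { '*', ',' }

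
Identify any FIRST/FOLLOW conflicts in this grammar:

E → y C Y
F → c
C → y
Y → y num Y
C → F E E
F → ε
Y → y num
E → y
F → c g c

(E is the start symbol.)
A FIRST/FOLLOW conflict occurs when a non-terminal N has a nullable alternative N → β (β ⇒* ε) and another alternative N → α with FIRST(α) ∩ FOLLOW(N) ≠ ∅: on such a lookahead the parser cannot decide between expanding α and letting N vanish via β.

Nullable non-terminals: F.

F: nullable alternative(s) F → ε; FOLLOW(F) = { 'y' }
  F → c: FIRST \ {ε} = { 'c' } — disjoint from FOLLOW(F)
  F → ε: FIRST \ {ε} = { } — this is the only nullable alternative, skip
  F → c g c: FIRST \ {ε} = { 'c' } — disjoint from FOLLOW(F)

C, E, Y have no nullable alternative, so no FIRST/FOLLOW check is needed there.

No FIRST/FOLLOW conflicts found.

Answer: No FIRST/FOLLOW conflicts.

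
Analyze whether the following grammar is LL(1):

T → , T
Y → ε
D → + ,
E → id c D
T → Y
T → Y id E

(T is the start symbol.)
Yes, the grammar is LL(1).

A grammar is LL(1) if for each non-terminal N with multiple productions, the predict sets of those productions are pairwise disjoint, where PREDICT(N → α) = (FIRST(α) \ {ε}) ∪ (FOLLOW(N) if α ⇒* ε).

Relevant sets:
  FIRST(Y) = { ε }
  FOLLOW(T) = { $ }

For T:
  PREDICT(T → ',' T) = { ',' }
  PREDICT(T → Y) = { $ }
  PREDICT(T → Y id E) = { 'id' }
Y, D, E have a single production, so nothing to check there.

All predict sets are disjoint. The grammar IS LL(1).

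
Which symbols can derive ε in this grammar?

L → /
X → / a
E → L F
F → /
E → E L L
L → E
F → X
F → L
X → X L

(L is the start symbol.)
None

A non-terminal is nullable if it can derive ε (the empty string): either it has an ε-production, or it has a production whose right-hand side consists entirely of nullable non-terminals.

There are no ε-productions, so no non-terminal can derive ε.
No non-terminals are nullable.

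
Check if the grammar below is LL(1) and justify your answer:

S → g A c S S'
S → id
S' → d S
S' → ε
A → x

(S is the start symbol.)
Relevant sets:
  FOLLOW(S') = { $, 'd' }

For S:
  PREDICT(S → g A c S S') = { 'g' }
  PREDICT(S → id) = { 'id' }
For S':
  PREDICT(S' → d S) = { 'd' }
  PREDICT(S' → ε) = { $, 'd' }
A has a single production, so nothing to check there.

Conflict found: Predict set conflict for S': { 'd' }
The grammar is NOT LL(1).

Answer: No. Predict set conflict for S': { 'd' }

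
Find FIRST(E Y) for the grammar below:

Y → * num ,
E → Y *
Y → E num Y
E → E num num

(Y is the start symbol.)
FIRST sets of the non-terminals involved (from the grammar, by fixed-point iteration):
  FIRST(E) = { '*' }

To compute FIRST(E Y), process the symbols left to right:
Symbol E is a non-terminal. Add FIRST(E) \ {ε} = { '*' }
E is not nullable (ε ∉ FIRST(E)), so stop here.
FIRST(E Y) = { '*' }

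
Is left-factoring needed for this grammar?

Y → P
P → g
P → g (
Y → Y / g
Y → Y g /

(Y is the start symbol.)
Yes, Y has productions with common prefix 'Y'; P has productions with common prefix 'g'

Left-factoring is needed when two productions for the same non-terminal
share a common prefix on the right-hand side.

Productions for Y:
  Y → P
  Y → Y / g
  Y → Y g /
Productions for P:
  P → g
  P → g (

Found common prefix 'Y' in productions for Y
Found common prefix 'g' in productions for P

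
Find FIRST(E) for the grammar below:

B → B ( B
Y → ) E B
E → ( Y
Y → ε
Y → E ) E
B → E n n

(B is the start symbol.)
{ '(' }

From E → ( Y:
  - '(' is a terminal: add '(' and stop

Collecting: FIRST(E) = { '(' }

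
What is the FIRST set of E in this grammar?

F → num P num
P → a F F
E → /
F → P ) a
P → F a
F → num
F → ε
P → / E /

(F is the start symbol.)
From E → /:
  - '/' is a terminal: add '/' and stop

Collecting: FIRST(E) = { '/' }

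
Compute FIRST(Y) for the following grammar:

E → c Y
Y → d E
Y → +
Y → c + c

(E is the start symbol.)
To compute FIRST(Y), examine every production with Y on the left-hand side, reading each right-hand side left to right until a non-nullable symbol is reached.

From Y → d E:
  - d is a terminal: add 'd' and stop
From Y → +:
  - '+' is a terminal: add '+' and stop
From Y → c + c:
  - c is a terminal: add 'c' and stop

Collecting: FIRST(Y) = { '+', 'c', 'd' }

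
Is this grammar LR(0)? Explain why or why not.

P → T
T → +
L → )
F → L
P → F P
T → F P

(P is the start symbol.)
No. Reduce-reduce conflict: [P → F P .] and [T → F P .]

A grammar is LR(0) if no state in the canonical LR(0) collection has:
  - both a shift item (dot before a terminal) and a complete item (shift-reduce conflict), or
  - two or more complete items (reduce-reduce conflict; the accept item [P' → P .] counts as a complete item here).

Augment with P' → P and build the canonical LR(0) collection (I0 = CLOSURE({[P' → . P]}), then GOTO on every symbol after a dot until no new states appear). It has 8 states:
  I0: { [F → . L], [L → . )], [P → . F P], [P → . T], [P' → . P], [T → . +], [T → . F P] }  — shift
  I1: { [L → ) .] }  — reduce
  I2: { [T → + .] }  — reduce
  I3: { [F → . L], [L → . )], [P → . F P], [P → . T], [P → F . P], [T → . +], [T → . F P], [T → F . P] }  — shift
  I4: { [F → L .] }  — reduce
  I5: { [P' → P .] }  — accept
  I6: { [P → T .] }  — reduce
  I7: { [P → F P .], [T → F P .] }  — 2 reduces

Conflict in state I7:
  Reduce-reduce conflict: [P → F P .] and [T → F P .]
So the grammar is NOT LR(0).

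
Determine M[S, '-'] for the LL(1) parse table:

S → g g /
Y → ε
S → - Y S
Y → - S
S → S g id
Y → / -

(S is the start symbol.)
S → - Y S, S → S g id

To find M[S, '-'], we find productions for S where '-' is in the predict set (PREDICT(N → α) = (FIRST(α) \ {ε}) ∪ (FOLLOW(N) if α ⇒* ε)).

Relevant sets:
  FIRST(S) = { '-', 'g' }

S → g g /: PREDICT = { 'g' }
S → - Y S: PREDICT = { '-' }
  '-' is in predict set, so this production goes in M[S, '-']
S → S g id: PREDICT = { '-', 'g' }
  '-' is in predict set, so this production goes in M[S, '-']

M[S, '-'] = S → - Y S, S → S g id  (a multiply-defined cell — the grammar is not LL(1))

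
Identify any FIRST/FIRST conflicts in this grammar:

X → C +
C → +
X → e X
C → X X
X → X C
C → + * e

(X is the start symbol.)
A FIRST/FIRST conflict occurs when two productions N → α and N → β for the same non-terminal have FIRST(α) ∩ FIRST(β) ≠ ∅ (with ε ∈ FIRST of a nullable right-hand side, so two nullable alternatives also conflict).

FIRST sets of the non-terminals at (or reachable through a nullable prefix from) the front of some alternative:
  FIRST(C) = { '+', 'e' }
  FIRST(X) = { '+', 'e' }

Productions for X:
  X → C +: FIRST = { '+', 'e' }
  X → e X: FIRST = { 'e' }
  X → X C: FIRST = { '+', 'e' }
Productions for C:
  C → +: FIRST = { '+' }
  C → X X: FIRST = { '+', 'e' }
  C → + * e: FIRST = { '+' }

Conflict for X: X → C + and X → e X
  Overlap: { 'e' }
Conflict for X: X → C + and X → X C
  Overlap: { '+', 'e' }
Conflict for X: X → e X and X → X C
  Overlap: { 'e' }
Conflict for C: C → + and C → X X
  Overlap: { '+' }
Conflict for C: C → + and C → + * e
  Overlap: { '+' }
Conflict for C: C → X X and C → + * e
  Overlap: { '+' }

Answer: Yes. X → C '+' / X → e X on { 'e' }; X → C '+' / X → X C on { '+', 'e' }; X → e X / X → X C on { 'e' }; C → '+' / C → X X on { '+' }; C → '+' / C → '+' '*' e on { '+' }; C → X X / C → '+' '*' e on { '+' }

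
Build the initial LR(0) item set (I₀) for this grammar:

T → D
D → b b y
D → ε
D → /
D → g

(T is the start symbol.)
{ [D → . /], [D → . b b y], [D → . g], [D → .], [T → . D], [T' → . T] }

First, augment the grammar with T' → T
I₀ = CLOSURE({ [T' → . T] }):
  [T' → . T] has the dot before T: add [T → . D]
  [T → . D] has the dot before D: add [D → . b b y], [D → .], [D → . /], [D → . g]
No further items can be added.

I₀ = { [D → . /], [D → . b b y], [D → . g], [D → .], [T → . D], [T' → . T] }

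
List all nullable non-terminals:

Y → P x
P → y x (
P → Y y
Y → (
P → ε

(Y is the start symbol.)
A non-terminal is nullable if it can derive ε (the empty string): either it has an ε-production, or it has a production whose right-hand side consists entirely of nullable non-terminals.

ε-productions: P → ε
So P is immediately nullable.
No further non-terminal can be added: every production for the remaining non-terminals contains a terminal or a non-nullable non-terminal.
Nullable = { 'P' }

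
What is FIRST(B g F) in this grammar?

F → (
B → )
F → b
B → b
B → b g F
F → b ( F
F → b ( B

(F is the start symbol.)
FIRST sets of the non-terminals involved (from the grammar, by fixed-point iteration):
  FIRST(B) = { ')', 'b' }

To compute FIRST(B g F), process the symbols left to right:
Symbol B is a non-terminal. Add FIRST(B) \ {ε} = { ')', 'b' }
B is not nullable (ε ∉ FIRST(B)), so stop here.
FIRST(B g F) = { ')', 'b' }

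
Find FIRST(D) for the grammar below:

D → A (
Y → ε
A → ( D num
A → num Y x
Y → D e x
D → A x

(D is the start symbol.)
FIRST sets of the other non-terminals involved (by the same procedure, iterated to a fixed point):
  FIRST(A) = { '(', 'num' }

From D → A (:
  - A is a non-terminal: add FIRST(A) \ {ε} = { '(', 'num' }
    A is not nullable, so stop
From D → A x:
  - A is a non-terminal: add FIRST(A) \ {ε} = { '(', 'num' }
    A is not nullable, so stop

Collecting: FIRST(D) = { '(', 'num' }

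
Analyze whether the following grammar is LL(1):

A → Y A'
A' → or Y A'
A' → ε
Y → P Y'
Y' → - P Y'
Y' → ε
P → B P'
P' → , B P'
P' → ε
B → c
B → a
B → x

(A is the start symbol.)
Yes, the grammar is LL(1).

Relevant sets:
  FOLLOW(A') = { $ }
  FOLLOW(Y') = { $, 'or' }
  FOLLOW(P') = { $, '-', 'or' }

For A':
  PREDICT(A' → or Y A') = { 'or' }
  PREDICT(A' → ε) = { $ }
For Y':
  PREDICT(Y' → '-' P Y') = { '-' }
  PREDICT(Y' → ε) = { $, 'or' }
For P':
  PREDICT(P' → ',' B P') = { ',' }
  PREDICT(P' → ε) = { $, '-', 'or' }
For B:
  PREDICT(B → c) = { 'c' }
  PREDICT(B → a) = { 'a' }
  PREDICT(B → x) = { 'x' }
A, Y, P have a single production, so nothing to check there.

All predict sets are disjoint. The grammar IS LL(1).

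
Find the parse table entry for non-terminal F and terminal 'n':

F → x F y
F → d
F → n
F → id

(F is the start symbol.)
F → n

To find M[F, 'n'], we find productions for F where 'n' is in the predict set (PREDICT(N → α) = (FIRST(α) \ {ε}) ∪ (FOLLOW(N) if α ⇒* ε)).

F → x F y: PREDICT = { 'x' }
F → d: PREDICT = { 'd' }
F → n: PREDICT = { 'n' }
  'n' is in predict set, so this production goes in M[F, 'n']
F → id: PREDICT = { 'id' }

M[F, 'n'] = F → n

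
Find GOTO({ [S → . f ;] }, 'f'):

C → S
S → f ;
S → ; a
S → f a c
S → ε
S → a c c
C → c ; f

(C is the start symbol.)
{ [S → f . ;] }

GOTO(I, 'f') = CLOSURE({ [A → αX.β] : [A → α.Xβ] ∈ I, X = 'f' })

Items with dot before 'f', with the dot advanced:
  [S → . f ;] → [S → f . ;]
Closure adds nothing (no advanced item has the dot before a non-terminal).

GOTO = { [S → f . ;] }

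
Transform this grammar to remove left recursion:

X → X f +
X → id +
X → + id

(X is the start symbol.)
X → id + X'
X → + id X'
X' → f + X'
X' → ε

X is directly left-recursive. The standard transformation for
  A → A α₁ | ... | A α_m | β₁ | ... | β_n
is
  A  → β₁ A' | ... | β_n A'
  A' → α₁ A' | ... | α_m A' | ε

X → id + becomes X → id + X'
X → + id becomes X → + id X'
X → X f + becomes X' → f + X'
Add X' → ε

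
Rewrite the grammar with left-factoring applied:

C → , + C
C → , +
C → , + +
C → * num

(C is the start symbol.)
Left-factoring transforms A → αβ₁ | αβ₂ into A → αA' and A' → β₁ | β₂
(α is the longest common prefix among the alternatives). Repeat until
no nonterminal has two alternatives with a common prefix.

Round 1: C has alternatives sharing prefix ', +'. Introduce C': C → , + C'
  Add: C' → C
  Add: C' → ε
  Add: C' → +

No remaining common prefixes — done.

Resulting grammar:
C → , + C'
C' → C
C' → ε
C' → +
C → * num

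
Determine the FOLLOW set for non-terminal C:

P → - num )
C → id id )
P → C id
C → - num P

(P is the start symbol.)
{ 'id' }

To compute FOLLOW(C), find every occurrence of C on a right-hand side N → α C β: add FIRST(β) \ {ε}, and if β is empty or nullable also add FOLLOW(N). Iterate to a fixed point.

In P → C id: C is followed by id, add FIRST(id) \ {ε} = { 'id' }

Taking the union: FOLLOW(C) = { 'id' }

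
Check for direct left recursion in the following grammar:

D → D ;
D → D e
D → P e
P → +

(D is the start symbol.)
Direct left recursion occurs when N → N α for some non-terminal N (the right-hand side begins with the left-hand side itself).

D → D ;: LEFT RECURSIVE (starts with D)
D → D e: LEFT RECURSIVE (starts with D)
D → P e: starts with P
P → +: starts with '+'

The grammar has direct left recursion on: D.

Answer: Yes, D is left-recursive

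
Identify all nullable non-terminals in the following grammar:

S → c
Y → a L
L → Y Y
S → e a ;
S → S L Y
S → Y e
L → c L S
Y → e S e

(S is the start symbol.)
A non-terminal is nullable if it can derive ε (the empty string): either it has an ε-production, or it has a production whose right-hand side consists entirely of nullable non-terminals.

There are no ε-productions, so no non-terminal can derive ε.
No non-terminals are nullable.

Answer: None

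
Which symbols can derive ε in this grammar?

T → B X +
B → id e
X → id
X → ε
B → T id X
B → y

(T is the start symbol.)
A non-terminal is nullable if it can derive ε (the empty string): either it has an ε-production, or it has a production whose right-hand side consists entirely of nullable non-terminals.

ε-productions: X → ε
So X is immediately nullable.
No further non-terminal can be added: every production for the remaining non-terminals contains a terminal or a non-nullable non-terminal.
Nullable = { 'X' }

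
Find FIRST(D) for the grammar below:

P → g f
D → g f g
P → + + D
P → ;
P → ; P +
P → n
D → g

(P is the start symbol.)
{ 'g' }

From D → g f g:
  - g is a terminal: add 'g' and stop
From D → g:
  - g is a terminal: add 'g' and stop

Collecting: FIRST(D) = { 'g' }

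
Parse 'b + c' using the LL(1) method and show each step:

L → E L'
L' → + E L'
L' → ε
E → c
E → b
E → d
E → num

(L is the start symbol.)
Stack is shown with the top on the left.

Stack     Input    Action
-------------------------
L $       b + c $  output L → E L'
E L' $    b + c $  output E → b
b L' $    b + c $  match 'b'
L' $      + c $    output L' → + E L'
+ E L' $  + c $    match '+'
E L' $    c $      output E → c
c L' $    c $      match 'c'
L' $      $        output L' → ε
$         $        accept

The string is accepted.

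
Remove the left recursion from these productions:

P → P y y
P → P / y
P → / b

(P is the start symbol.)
P → / b P'
P' → y y P'
P' → / y P'
P' → ε

P is directly left-recursive. The standard transformation for
  A → A α₁ | ... | A α_m | β₁ | ... | β_n
is
  A  → β₁ A' | ... | β_n A'
  A' → α₁ A' | ... | α_m A' | ε

P → / b becomes P → / b P'
P → P y y becomes P' → y y P'
P → P / y becomes P' → / y P'
Add P' → ε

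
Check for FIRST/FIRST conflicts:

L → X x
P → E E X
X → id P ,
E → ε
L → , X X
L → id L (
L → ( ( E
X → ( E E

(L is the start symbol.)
Yes. L → X x / L → id L '(' on { 'id' }; L → X x / L → '(' '(' E on { '(' }

A FIRST/FIRST conflict occurs when two productions N → α and N → β for the same non-terminal have FIRST(α) ∩ FIRST(β) ≠ ∅ (with ε ∈ FIRST of a nullable right-hand side, so two nullable alternatives also conflict).

FIRST sets of the non-terminals at (or reachable through a nullable prefix from) the front of some alternative:
  FIRST(X) = { '(', 'id' }

Productions for L:
  L → X x: FIRST = { '(', 'id' }
  L → , X X: FIRST = { ',' }
  L → id L (: FIRST = { 'id' }
  L → ( ( E: FIRST = { '(' }
Productions for X:
  X → id P ,: FIRST = { 'id' }
  X → ( E E: FIRST = { '(' }
P, E have only one production, so no FIRST/FIRST conflict is possible there.

Conflict for L: L → X x and L → id L (
  Overlap: { 'id' }
Conflict for L: L → X x and L → ( ( E
  Overlap: { '(' }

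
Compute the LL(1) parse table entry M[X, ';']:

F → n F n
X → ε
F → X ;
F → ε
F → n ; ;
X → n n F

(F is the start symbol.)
To find M[X, ';'], we find productions for X where ';' is in the predict set (PREDICT(N → α) = (FIRST(α) \ {ε}) ∪ (FOLLOW(N) if α ⇒* ε)).

Relevant sets:
  FOLLOW(X) = { ';' }

X → ε: PREDICT = { ';' }
  ';' is in predict set, so this production goes in M[X, ';']
X → n n F: PREDICT = { 'n' }

M[X, ';'] = X → ε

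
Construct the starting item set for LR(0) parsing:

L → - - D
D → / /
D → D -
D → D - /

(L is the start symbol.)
First, augment the grammar with L' → L
I₀ = CLOSURE({ [L' → . L] }):
  [L' → . L] has the dot before L: add [L → . - - D]
No further items can be added.

I₀ = { [L → . - - D], [L' → . L] }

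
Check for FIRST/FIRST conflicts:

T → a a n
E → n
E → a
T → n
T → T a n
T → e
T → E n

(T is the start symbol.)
Yes. T → a a n / T → T a n on { 'a' }; T → a a n / T → E n on { 'a' }; T → n / T → T a n on { 'n' }; T → n / T → E n on { 'n' }; T → T a n / T → e on { 'e' }; T → T a n / T → E n on { 'a', 'n' }

FIRST sets of the non-terminals at (or reachable through a nullable prefix from) the front of some alternative:
  FIRST(T) = { 'a', 'e', 'n' }
  FIRST(E) = { 'a', 'n' }

Productions for T:
  T → a a n: FIRST = { 'a' }
  T → n: FIRST = { 'n' }
  T → T a n: FIRST = { 'a', 'e', 'n' }
  T → e: FIRST = { 'e' }
  T → E n: FIRST = { 'a', 'n' }
Productions for E:
  E → n: FIRST = { 'n' }
  E → a: FIRST = { 'a' }

Conflict for T: T → a a n and T → T a n
  Overlap: { 'a' }
Conflict for T: T → a a n and T → E n
  Overlap: { 'a' }
Conflict for T: T → n and T → T a n
  Overlap: { 'n' }
Conflict for T: T → n and T → E n
  Overlap: { 'n' }
Conflict for T: T → T a n and T → e
  Overlap: { 'e' }
Conflict for T: T → T a n and T → E n
  Overlap: { 'a', 'n' }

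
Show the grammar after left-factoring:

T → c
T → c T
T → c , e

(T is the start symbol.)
T → c T'
T' → ε
T' → T
T' → , e

Left-factoring transforms A → αβ₁ | αβ₂ into A → αA' and A' → β₁ | β₂
(α is the longest common prefix among the alternatives). Repeat until
no nonterminal has two alternatives with a common prefix.

Round 1: T has alternatives sharing prefix 'c'. Introduce T': T → c T'
  Add: T' → ε
  Add: T' → T
  Add: T' → , e

No remaining common prefixes — done.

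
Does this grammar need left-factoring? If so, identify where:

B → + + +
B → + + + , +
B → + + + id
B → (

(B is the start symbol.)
Left-factoring is needed when two productions for the same non-terminal
share a common prefix on the right-hand side.

Productions for B:
  B → + + +
  B → + + + , +
  B → + + + id
  B → (

Found common prefix '+ + +' in productions for B

Answer: Yes, B has productions with common prefix '+ + +'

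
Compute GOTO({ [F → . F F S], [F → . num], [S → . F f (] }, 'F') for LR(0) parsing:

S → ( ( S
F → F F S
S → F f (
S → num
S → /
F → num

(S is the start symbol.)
GOTO(I, 'F') = CLOSURE({ [A → αX.β] : [A → α.Xβ] ∈ I, X = 'F' })

Items with dot before 'F', with the dot advanced:
  [F → . F F S] → [F → F . F S]
  [S → . F f (] → [S → F . f (]
Closure of the advanced items:
  [F → F . F S] has the dot before F: add [F → . F F S], [F → . num]

GOTO = { [F → . F F S], [F → . num], [F → F . F S], [S → F . f (] }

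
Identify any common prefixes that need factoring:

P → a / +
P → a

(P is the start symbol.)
Yes, P has productions with common prefix 'a'

Left-factoring is needed when two productions for the same non-terminal
share a common prefix on the right-hand side.

Productions for P:
  P → a / +
  P → a

Found common prefix 'a' in productions for P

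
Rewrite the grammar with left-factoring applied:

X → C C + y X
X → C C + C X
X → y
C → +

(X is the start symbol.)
X → C C + X'
X' → y X
X' → C X
X → y
C → +

Left-factoring transforms A → αβ₁ | αβ₂ into A → αA' and A' → β₁ | β₂
(α is the longest common prefix among the alternatives). Repeat until
no nonterminal has two alternatives with a common prefix.

Round 1: X has alternatives sharing prefix 'C C +'. Introduce X': X → C C + X'
  Add: X' → y X
  Add: X' → C X

No remaining common prefixes — done.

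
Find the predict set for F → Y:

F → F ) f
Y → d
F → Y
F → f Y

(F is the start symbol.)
PREDICT(F → Y) = (FIRST(RHS) \ {ε}) ∪ (FOLLOW(F) if ε ∈ FIRST(RHS), i.e. RHS ⇒* ε)
FIRST(Y) = { 'd' }
FIRST(Y) = { 'd' }
ε ∉ FIRST(Y), so FOLLOW(F) is not added.
PREDICT(F → Y) = { 'd' }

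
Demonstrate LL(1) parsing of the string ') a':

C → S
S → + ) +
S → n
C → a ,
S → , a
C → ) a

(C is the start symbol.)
Stack is shown with the top on the left.

Stack  Input  Action
--------------------
C $    ) a $  output C → ) a
) a $  ) a $  match ')'
a $    a $    match 'a'
$      $      accept

The string is accepted.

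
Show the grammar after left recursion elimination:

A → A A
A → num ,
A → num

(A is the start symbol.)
A → num , A'
A → num A'
A' → A A'
A' → ε

A is directly left-recursive. The standard transformation for
  A → A α₁ | ... | A α_m | β₁ | ... | β_n
is
  A  → β₁ A' | ... | β_n A'
  A' → α₁ A' | ... | α_m A' | ε

A → num , becomes A → num , A'
A → num becomes A → num A'
A → A A becomes A' → A A'
Add A' → ε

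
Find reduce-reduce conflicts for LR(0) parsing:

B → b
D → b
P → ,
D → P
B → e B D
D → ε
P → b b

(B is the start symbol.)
Augment with B' → B and build the canonical LR(0) collection (I0 = CLOSURE({[B' → . B]}), then GOTO on every symbol after a dot until no new states appear). It has 10 states:
  I0: { [B → . b], [B → . e B D], [B' → . B] }  — shift
  I1: { [B' → B .] }  — accept
  I2: { [B → b .] }  — reduce
  I3: { [B → . b], [B → . e B D], [B → e . B D] }  — shift
  I4: { [B → e B . D], [D → . P], [D → . b], [D → .], [P → . ,], [P → . b b] }  — shift, reduce
  I5: { [P → , .] }  — reduce
  I6: { [B → e B D .] }  — reduce
  I7: { [D → P .] }  — reduce
  I8: { [D → b .], [P → b . b] }  — shift, reduce
  I9: { [P → b b .] }  — reduce

No state contains more than one complete item.

Answer: No reduce-reduce conflicts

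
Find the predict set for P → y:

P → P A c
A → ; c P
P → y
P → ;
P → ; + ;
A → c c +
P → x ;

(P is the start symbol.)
{ 'y' }

PREDICT(P → y) = (FIRST(RHS) \ {ε}) ∪ (FOLLOW(P) if ε ∈ FIRST(RHS), i.e. RHS ⇒* ε)
FIRST(y) = { 'y' }
ε ∉ FIRST(y), so FOLLOW(P) is not added.
PREDICT(P → y) = { 'y' }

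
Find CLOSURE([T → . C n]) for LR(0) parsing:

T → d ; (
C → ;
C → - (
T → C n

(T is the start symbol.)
{ [C → . - (], [C → . ;], [T → . C n] }

To compute CLOSURE, for each item [A → α.Bβ] where B is a non-terminal, add [B → .γ] for all productions B → γ; repeat for the newly added items until nothing changes.

Start with: [T → . C n]
  [T → . C n] has the dot before C: add [C → . ;], [C → . - (]
No further items can be added.

CLOSURE = { [C → . - (], [C → . ;], [T → . C n] }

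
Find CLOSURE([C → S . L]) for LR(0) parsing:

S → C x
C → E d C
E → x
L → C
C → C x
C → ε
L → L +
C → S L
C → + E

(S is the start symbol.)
To compute CLOSURE, for each item [A → α.Bβ] where B is a non-terminal, add [B → .γ] for all productions B → γ; repeat for the newly added items until nothing changes.

Start with: [C → S . L]
  [C → S . L] has the dot before L: add [L → . C], [L → . L +]
  [L → . C] has the dot before C: add [C → . E d C], [C → . C x], [C → .], [C → . S L], [C → . + E]
  [C → . E d C] has the dot before E: add [E → . x]
  [C → . S L] has the dot before S: add [S → . C x]
No further items can be added.

CLOSURE = { [C → . + E], [C → . C x], [C → . E d C], [C → . S L], [C → .], [C → S . L], [E → . x], [L → . C], [L → . L +], [S → . C x] }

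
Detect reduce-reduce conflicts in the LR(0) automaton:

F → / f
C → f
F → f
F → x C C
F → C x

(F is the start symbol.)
A reduce-reduce conflict occurs when an LR(0) state has two complete items [A → α .] and [B → β .] — both call for a reduction, and with no lookahead the parser cannot choose between them.

Augment with F' → F and build the canonical LR(0) collection (I0 = CLOSURE({[F' → . F]}), then GOTO on every symbol after a dot until no new states appear). It has 11 states:
  I0: { [C → . f], [F → . / f], [F → . C x], [F → . f], [F → . x C C], [F' → . F] }  — shift
  I1: { [F → / . f] }  — shift
  I2: { [F → C . x] }  — shift
  I3: { [F' → F .] }  — accept
  I4: { [C → f .], [F → f .] }  — 2 reduces
  I5: { [C → . f], [F → x . C C] }  — shift
  I6: { [C → . f], [F → x C . C] }  — shift
  I7: { [C → f .] }  — reduce
  I8: { [F → x C C .] }  — reduce
  I9: { [F → C x .] }  — reduce
  I10: { [F → / f .] }  — reduce

I4 contains complete items [C → f .], [F → f .] — reduce-reduce conflict.

Answer: Yes — I4: [C → f .] vs [F → f .]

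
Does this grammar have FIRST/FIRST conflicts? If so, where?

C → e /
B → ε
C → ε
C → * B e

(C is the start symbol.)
Productions for C:
  C → e /: FIRST = { 'e' }
  C → ε: FIRST = { ε }
  C → * B e: FIRST = { '*' }
B has only one production, so no FIRST/FIRST conflict is possible there.

All alternatives of each non-terminal have pairwise disjoint FIRST sets.

Answer: No FIRST/FIRST conflicts.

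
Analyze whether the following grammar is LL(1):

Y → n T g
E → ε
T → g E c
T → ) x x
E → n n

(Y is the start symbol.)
A grammar is LL(1) if for each non-terminal N with multiple productions, the predict sets of those productions are pairwise disjoint, where PREDICT(N → α) = (FIRST(α) \ {ε}) ∪ (FOLLOW(N) if α ⇒* ε).

Relevant sets:
  FOLLOW(E) = { 'c' }

For E:
  PREDICT(E → ε) = { 'c' }
  PREDICT(E → n n) = { 'n' }
For T:
  PREDICT(T → g E c) = { 'g' }
  PREDICT(T → ')' x x) = { ')' }
Y has a single production, so nothing to check there.

All predict sets are disjoint. The grammar IS LL(1).

Answer: Yes, the grammar is LL(1).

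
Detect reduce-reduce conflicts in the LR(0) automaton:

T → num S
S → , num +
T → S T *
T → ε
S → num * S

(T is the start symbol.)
No reduce-reduce conflicts

A reduce-reduce conflict occurs when an LR(0) state has two complete items [A → α .] and [B → β .] — both call for a reduction, and with no lookahead the parser cannot choose between them.

Augment with T' → T and build the canonical LR(0) collection (I0 = CLOSURE({[T' → . T]}), then GOTO on every symbol after a dot until no new states appear). It has 13 states:
  I0: { [S → . , num +], [S → . num * S], [T → . S T *], [T → . num S], [T → .], [T' → . T] }  — shift, reduce
  I1: { [S → , . num +] }  — shift
  I2: { [S → . , num +], [S → . num * S], [T → . S T *], [T → . num S], [T → .], [T → S . T *] }  — shift, reduce
  I3: { [T' → T .] }  — accept
  I4: { [S → . , num +], [S → . num * S], [S → num . * S], [T → num . S] }  — shift
  I5: { [S → . , num +], [S → . num * S], [S → num * . S] }  — shift
  I6: { [T → num S .] }  — reduce
  I7: { [S → num . * S] }  — shift
  I8: { [S → num * S .] }  — reduce
  I9: { [T → S T . *] }  — shift
  I10: { [T → S T * .] }  — reduce
  I11: { [S → , num . +] }  — shift
  I12: { [S → , num + .] }  — reduce

No state contains more than one complete item.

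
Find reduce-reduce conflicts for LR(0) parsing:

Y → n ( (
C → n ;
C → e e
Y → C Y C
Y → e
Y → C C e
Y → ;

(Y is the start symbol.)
Yes — I15: [Y → C C e .] vs [Y → e .]

Augment with Y' → Y and build the canonical LR(0) collection (I0 = CLOSURE({[Y' → . Y]}), then GOTO on every symbol after a dot until no new states appear). It has 16 states:
  I0: { [C → . e e], [C → . n ;], [Y → . ;], [Y → . C C e], [Y → . C Y C], [Y → . e], [Y → . n ( (], [Y' → . Y] }  — shift
  I1: { [Y → ; .] }  — reduce
  I2: { [C → . e e], [C → . n ;], [Y → . ;], [Y → . C C e], [Y → . C Y C], [Y → . e], [Y → . n ( (], [Y → C . C e], [Y → C . Y C] }  — shift
  I3: { [Y' → Y .] }  — accept
  I4: { [C → e . e], [Y → e .] }  — shift, reduce
  I5: { [C → n . ;], [Y → n . ( (] }  — shift
  I6: { [Y → n ( . (] }  — shift
  I7: { [C → n ; .] }  — reduce
  I8: { [Y → n ( ( .] }  — reduce
  I9: { [C → e e .] }  — reduce
  I10: { [C → . e e], [C → . n ;], [Y → . ;], [Y → . C C e], [Y → . C Y C], [Y → . e], [Y → . n ( (], [Y → C . C e], [Y → C . Y C], [Y → C C . e] }  — shift
  I11: { [C → . e e], [C → . n ;], [Y → C Y . C] }  — shift
  I12: { [Y → C Y C .] }  — reduce
  I13: { [C → e . e] }  — shift
  I14: { [C → n . ;] }  — shift
  I15: { [C → e . e], [Y → C C e .], [Y → e .] }  — shift, 2 reduces

I15 contains complete items [Y → C C e .], [Y → e .] — reduce-reduce conflict.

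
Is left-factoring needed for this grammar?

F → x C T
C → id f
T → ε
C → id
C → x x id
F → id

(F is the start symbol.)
Yes, C has productions with common prefix 'id'

Left-factoring is needed when two productions for the same non-terminal
share a common prefix on the right-hand side.

Productions for F:
  F → x C T
  F → id
Productions for C:
  C → id f
  C → id
  C → x x id

Found common prefix 'id' in productions for C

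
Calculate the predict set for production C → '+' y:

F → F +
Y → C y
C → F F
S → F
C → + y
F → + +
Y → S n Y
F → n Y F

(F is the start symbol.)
{ '+' }

PREDICT(C → '+' y) = (FIRST(RHS) \ {ε}) ∪ (FOLLOW(C) if ε ∈ FIRST(RHS), i.e. RHS ⇒* ε)
FIRST('+' y) = { '+' }
ε ∉ FIRST('+' y), so FOLLOW(C) is not added.
PREDICT(C → '+' y) = { '+' }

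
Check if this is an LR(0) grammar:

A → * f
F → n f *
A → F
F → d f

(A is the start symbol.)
Yes, the grammar is LR(0)

Augment with A' → A and build the canonical LR(0) collection (I0 = CLOSURE({[A' → . A]}), then GOTO on every symbol after a dot until no new states appear). It has 10 states:
  I0: { [A → . * f], [A → . F], [A' → . A], [F → . d f], [F → . n f *] }  — shift
  I1: { [A → * . f] }  — shift
  I2: { [A' → A .] }  — accept
  I3: { [A → F .] }  — reduce
  I4: { [F → d . f] }  — shift
  I5: { [F → n . f *] }  — shift
  I6: { [F → n f . *] }  — shift
  I7: { [F → n f * .] }  — reduce
  I8: { [F → d f .] }  — reduce
  I9: { [A → * f .] }  — reduce

Every state is either a pure shift/goto state or contains exactly one complete item and nothing to shift — no conflicts. The grammar is LR(0).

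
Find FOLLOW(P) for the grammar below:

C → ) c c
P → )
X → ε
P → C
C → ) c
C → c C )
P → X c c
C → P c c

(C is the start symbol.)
In C → P c c: P is followed by c c, add FIRST(c c) \ {ε} = { 'c' }

Taking the union: FOLLOW(P) = { 'c' }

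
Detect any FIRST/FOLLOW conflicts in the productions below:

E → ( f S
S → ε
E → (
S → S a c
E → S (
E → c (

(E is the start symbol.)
Yes. S → S a c with FOLLOW(S) on { 'a' }

A FIRST/FOLLOW conflict occurs when a non-terminal N has a nullable alternative N → β (β ⇒* ε) and another alternative N → α with FIRST(α) ∩ FOLLOW(N) ≠ ∅: on such a lookahead the parser cannot decide between expanding α and letting N vanish via β.

Nullable non-terminals: S.
FIRST sets used below: FIRST(S) = { 'a', ε }

S: nullable alternative(s) S → ε; FOLLOW(S) = { $, '(', 'a' }
  S → ε: FIRST \ {ε} = { } — this is the only nullable alternative, skip
  S → S a c: FIRST \ {ε} = { 'a' } — overlaps FOLLOW(S) on { 'a' }: CONFLICT

E has no nullable alternative, so no FIRST/FOLLOW check is needed there.

So the grammar has 1 FIRST/FOLLOW conflict (marked CONFLICT above).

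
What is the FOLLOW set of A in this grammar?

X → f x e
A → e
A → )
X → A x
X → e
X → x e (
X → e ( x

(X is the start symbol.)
{ 'x' }

To compute FOLLOW(A), find every occurrence of A on a right-hand side N → α A β: add FIRST(β) \ {ε}, and if β is empty or nullable also add FOLLOW(N). Iterate to a fixed point.

In X → A x: A is followed by x, add FIRST(x) \ {ε} = { 'x' }

Taking the union: FOLLOW(A) = { 'x' }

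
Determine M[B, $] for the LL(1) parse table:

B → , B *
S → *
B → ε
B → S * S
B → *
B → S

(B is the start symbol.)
To find M[B, $], we find productions for B where $ is in the predict set (PREDICT(N → α) = (FIRST(α) \ {ε}) ∪ (FOLLOW(N) if α ⇒* ε)).

Relevant sets:
  FIRST(S) = { '*' }
  FOLLOW(B) = { $, '*' }

B → , B *: PREDICT = { ',' }
B → ε: PREDICT = { $, '*' }
  $ is in predict set, so this production goes in M[B, $]
B → S * S: PREDICT = { '*' }
B → *: PREDICT = { '*' }
B → S: PREDICT = { '*' }

M[B, $] = B → ε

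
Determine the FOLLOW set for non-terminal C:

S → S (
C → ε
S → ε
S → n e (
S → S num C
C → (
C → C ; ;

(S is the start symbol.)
To compute FOLLOW(C), find every occurrence of C on a right-hand side N → α C β: add FIRST(β) \ {ε}, and if β is empty or nullable also add FOLLOW(N). Iterate to a fixed point.

In S → S num C: C is at the end, add FOLLOW(S)
In C → C ; ;: C is followed by ';' ';', add FIRST(';' ';') \ {ε} = { ';' }

The FOLLOW sets referred to above (computed the same way, to a fixed point):
  FOLLOW(S) = { $, '(', 'num' }

Taking the union: FOLLOW(C) = { $, '(', ';', 'num' }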